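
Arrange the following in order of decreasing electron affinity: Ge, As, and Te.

Ge is in period 4, group 14; As is in period 4, group 15; Te is in period 5, group 16.
EA tends to increase across a period and decrease down a group, though the pattern is less regular than for IE or radius.
Here both period and group differ, so the two effects have to be weighed against each other.
Ge > As: this pair runs against the simple trend — see the exception note.
Te > Ge: period and group pull opposite ways; the across-period shift dominates (190 vs 119 kJ/mol).
Note the exception: Ge has a higher electron affinity than As, contrary to the simple trend — adding an electron to As's half-filled 4p³ is unfavourable, so Ge (4p²) has the more exothermic EA.
Tabulated electron affinity (kJ/mol): Ge 119, As 78, Te 190.
So from highest to lowest: Te > Ge > As.

Te, Ge, As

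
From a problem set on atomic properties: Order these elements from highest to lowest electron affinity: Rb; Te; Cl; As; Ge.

EA tends to increase across a period and decrease down a group, though the pattern is less regular than for IE or radius.
These span different periods and groups, so the two trends combine.
As > Rb: relative to Rb, both the across-period and down-group shifts push As's electron affinity up.
Ge > As: this pair runs against the simple trend — see the exception note.
Te > Ge: period and group pull opposite ways; the across-period shift dominates (190 vs 119 kJ/mol).
Cl > Te: both effects reinforce here, so Cl is clearly the higher of the two.
Note the exception: Ge has a higher electron affinity than As, contrary to the simple trend — adding an electron to As's half-filled 4p³ is unfavourable, so Ge (4p²) has the more exothermic EA.
Approximate values (kJ/mol): Cl 349, Ge 119, As 78, Rb 47, Te 190.
So from highest to lowest: Cl > Te > Ge > As > Rb.

Cl > Te > Ge > As > Rb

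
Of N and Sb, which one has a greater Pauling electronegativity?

N

N is in period 2, group 15; Sb is in period 5, group 15.
Smaller atoms with higher effective nuclear charge are more electronegative.
All are in group 15, so electronegativity increases up the group.
So N has the greater Pauling electronegativity (N > Sb).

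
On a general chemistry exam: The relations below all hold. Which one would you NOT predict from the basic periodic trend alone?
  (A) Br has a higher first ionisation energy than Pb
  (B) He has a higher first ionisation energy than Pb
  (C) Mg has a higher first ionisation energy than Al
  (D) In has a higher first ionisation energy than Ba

(C)

The general trend: first ionisation energy increases across a period and decreases down a group.
(A) Br (period 4, group 17) vs Pb (period 6, group 14): the stated order agrees with the simple trend.
(B) He (period 1, group 18) vs Pb (period 6, group 14): the stated order agrees with the simple trend.
(C) Mg (period 3, group 2) vs Al (period 3, group 13): the stated order contradicts the simple trend.
(D) In (period 5, group 13) vs Ba (period 6, group 2): the stated order agrees with the simple trend.
The exception is (C): Al's single 3p electron is easier to remove than one from Mg's filled 3s².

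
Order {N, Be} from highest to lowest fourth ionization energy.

After 3 electrons have been removed, what remains? N³⁺ still has 2 valence electrons; Be³⁺ is already 1 electron into the core.
Breaking into a closed-shell core is much more expensive than removing a leftover valence electron — Be has the largest IE_4 here.
Tabulated IE_4 (kJ/mol): N 7475, Be 21007.
Hence IE_4: N < Be.

Be > N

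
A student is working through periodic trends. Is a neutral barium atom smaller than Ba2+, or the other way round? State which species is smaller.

Forming Ba2+ removes 2 electrons from Ba. Fewer electrons for the same nuclear charge means less shielding and a higher Z_eff on the remaining electrons, and for main-group metals the entire outer shell is lost.
A cation is smaller than its parent atom: Ba2+ < Ba.

Ba2+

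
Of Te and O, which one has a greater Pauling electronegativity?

O is in period 2, group 16; Te is in period 5, group 16.
EN rises left→right (higher Z_eff, smaller atoms) and falls top→bottom (larger, more shielded atoms).
All are in group 16, so electronegativity increases up the group.
So O has the greater Pauling electronegativity (O > Te).

O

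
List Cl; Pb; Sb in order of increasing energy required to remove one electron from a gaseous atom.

Cl is in period 3, group 17; Sb is in period 5, group 15; Pb is in period 6, group 14.
Removing the outermost electron gets harder across a period and easier down a group.
These span different periods and groups, so the two trends combine.
Sb > Pb: both effects reinforce here, so Sb is clearly the higher of the two.
Cl > Sb: both effects reinforce here, so Cl is clearly the higher of the two.
Tabulated first ionization energy (kJ/mol): Cl 1251, Sb 831, Pb 716.
So from lowest to highest: Pb < Sb < Cl.

Pb < Sb < Cl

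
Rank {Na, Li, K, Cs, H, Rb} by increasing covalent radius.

H < Li < Na < K < Rb < Cs

Radius decreases left→right (rising Z_eff, same n) and increases top→bottom (higher n).
All are in group 1, so atomic radius increases down the group.
So from smallest to largest: H < Li < Na < K < Rb < Cs.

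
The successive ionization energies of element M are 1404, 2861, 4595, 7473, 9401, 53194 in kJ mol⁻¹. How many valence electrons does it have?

5

Look for the largest jump between consecutive ionization energies: IE6/IE5 ≈ 5.7, far larger than any earlier ratio.
That jump marks the point where a core electron is being removed. So the atom has 5 valence electrons.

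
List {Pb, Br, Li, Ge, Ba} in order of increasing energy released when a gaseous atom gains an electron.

Ba < Pb < Li < Ge < Br

Li is in period 2, group 1; Ge is in period 4, group 14; Br is in period 4, group 17; Ba is in period 6, group 2; Pb is in period 6, group 14.
Electron affinity generally becomes more exothermic across a period toward the halogens and less exothermic down a group.
Here both period and group differ, so the two effects have to be weighed against each other.
Pb > Ba: Pb lies to the right of Ba in period 6, so the across-period effect alone puts Pb higher.
Li > Pb: period and group pull opposite ways; the down-group shift dominates (60 vs 35 kJ/mol).
Ge > Li: period and group pull opposite ways; the across-period shift dominates (119 vs 60 kJ/mol).
Br > Ge: Br lies to the right of Ge in period 4, so the across-period effect alone puts Br higher.
Approximate values (kJ/mol): Li 60, Ge 119, Br 325, Ba 14, Pb 35.
So from lowest to highest: Ba < Pb < Li < Ge < Br.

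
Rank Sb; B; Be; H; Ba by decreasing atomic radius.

Ba > Sb > Be > B > H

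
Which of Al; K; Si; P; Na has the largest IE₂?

Na

Consider each +1 ion: Al⁺ still has 2 valence electrons; K⁺ is the bare [Ar] core; Si⁺ still has 3 valence electrons; P⁺ still has 4 valence electrons; Na⁺ is the bare [Ne] core.
Pulling an electron out of a noble-gas core costs far more than removing a remaining valence electron, so K and Na sit at the high end of IE_2.
Valence configurations: Al⁺ [Ne]3s², Si⁺ [Ne]3s²3p¹, P⁺ [Ne]3s²3p².
Si⁺ loses a lone 3p electron whereas Al⁺ must break into a filled 3s² pair, so IE_2(Al) > IE_2(Si) even though Si has the higher nuclear charge.
Approximate IE_2 values (kJ/mol): Al 1817, K 3052, Si 1577, P 1907, Na 4562.
Overall IE_2 order: Si < Al < P < K < Na.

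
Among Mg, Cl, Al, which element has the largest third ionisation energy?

IE_3 is the cost of taking one more electron from the +2 cation: Mg²⁺ is the bare [Ne] core; Cl²⁺ still has 5 valence electrons; Al²⁺ still has 1 valence electron.
Pulling an electron out of a noble-gas core costs far more than removing a remaining valence electron, so Mg sits at the high end of IE_3.
Valence configurations: Cl²⁺ [Ne]3s²3p³, Al²⁺ [Ne]3s¹.
Tabulated IE_3 (kJ/mol): Mg 7733, Cl 3822, Al 2745.
Putting it together, IE_3: Al < Cl < Mg.

Mg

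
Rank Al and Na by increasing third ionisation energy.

Al < Na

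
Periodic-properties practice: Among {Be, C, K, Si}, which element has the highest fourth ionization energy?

Be

The fourth ionization energy removes an electron from the +3 ion. For each element: Be³⁺ is already 1 electron into the core; C³⁺ still has 1 valence electron; K³⁺ is already 2 electrons into the core; Si³⁺ still has 1 valence electron.
Usually core removal costs more than valence removal, but here the competition is close: a tightly held n=2 valence electron can cost more to remove than an n=3 core electron, so the actual values have to decide it.
Valence configurations: C³⁺ [He]2s¹, Si³⁺ [Ne]3s¹.
The numbers (kJ/mol): Be 21007, C 6223, K 5877, Si 4356.
Overall IE_4 order: Si < K < C < Be.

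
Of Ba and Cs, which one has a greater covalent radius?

Cs

Radius decreases left→right (rising Z_eff, same n) and increases top→bottom (higher n).
All lie in period 6, so atomic radius increases right to left.
So Cs has the greater covalent radius (Cs > Ba).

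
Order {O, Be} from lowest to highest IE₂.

Be < O

Consider each +1 ion: O⁺ still has 5 valence electrons; Be⁺ still has 1 valence electron.
All are still removing valence electrons, so compare the +1 ions as you would atoms: IE_2 generally rises across a period (higher Z_eff) and falls down a group (larger shell), subject to the usual subshell exceptions.
Valence configurations: O⁺ [He]2s²2p³, Be⁺ [He]2s¹.
Tabulated IE_2 (kJ/mol): O 3388, Be 1757.
So the second ionization energies run Be < O.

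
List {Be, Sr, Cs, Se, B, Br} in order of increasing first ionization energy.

Cs < Sr < B < Be < Se < Br

Be is in period 2, group 2; B is in period 2, group 13; Se is in period 4, group 16; Br is in period 4, group 17; Sr is in period 5, group 2; Cs is in period 6, group 1.
Removing the outermost electron gets harder across a period and easier down a group.
Here both period and group differ, so the two effects have to be weighed against each other.
Sr > Cs: relative to Cs, both the across-period and down-group shifts push Sr's first ionization energy up.
B > Sr: relative to Sr, both the across-period and down-group shifts push B's first ionization energy up.
Be > B: this pair runs against the simple trend — see the exception note.
Se > Be: period and group pull opposite ways; the across-period shift dominates (941 vs 900 kJ/mol).
Br > Se: Br lies to the right of Se in period 4, so the across-period effect alone puts Br higher.
Note the exception: Be has a higher first ionization energy than B, contrary to the simple trend — removing B's lone 2p electron is easier than breaking Be's filled 2s².
For reference (kJ/mol): Be 900, B 801, Se 941, Br 1140, Sr 550, Cs 376.
So from lowest to highest: Cs < Sr < B < Be < Se < Br.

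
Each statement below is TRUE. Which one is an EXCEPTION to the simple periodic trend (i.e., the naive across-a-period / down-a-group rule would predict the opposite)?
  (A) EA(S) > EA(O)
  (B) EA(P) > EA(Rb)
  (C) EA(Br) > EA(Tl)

(A)

The general trend: electron affinity increases across a period and decreases down a group.
(A) S (period 3, group 16) vs O (period 2, group 16): the stated order contradicts the simple trend.
(B) P (period 3, group 15) vs Rb (period 5, group 1): the stated order agrees with the simple trend.
(C) Br (period 4, group 17) vs Tl (period 6, group 13): the stated order agrees with the simple trend.
The exception is (A): the compact 2p subshell of O repels the added electron more than S's larger 3p does.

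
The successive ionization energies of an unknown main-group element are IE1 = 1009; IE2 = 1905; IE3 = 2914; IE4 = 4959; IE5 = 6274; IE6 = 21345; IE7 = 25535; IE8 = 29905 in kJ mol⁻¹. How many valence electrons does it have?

5

Look for the largest jump between consecutive ionization energies: IE6/IE5 ≈ 3.4, far larger than any earlier ratio.
That jump marks the point where a core electron is being removed. So the atom has 5 valence electrons.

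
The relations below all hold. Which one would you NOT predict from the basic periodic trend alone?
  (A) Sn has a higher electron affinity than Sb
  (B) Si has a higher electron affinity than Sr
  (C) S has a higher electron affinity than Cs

The general trend: electron affinity increases across a period and decreases down a group.
(A) Sn (period 5, group 14) vs Sb (period 5, group 15): the stated order contradicts the simple trend.
(B) Si (period 3, group 14) vs Sr (period 5, group 2): the stated order agrees with the simple trend.
(C) S (period 3, group 16) vs Cs (period 6, group 1): the stated order agrees with the simple trend.
The exception is (A): adding an electron to Sb's half-filled 5p³ is unfavourable, so Sn has the more exothermic EA.

(A)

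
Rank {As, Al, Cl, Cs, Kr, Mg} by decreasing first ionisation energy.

Kr > Cl > As > Mg > Al > Cs

Mg is in period 3, group 2; Al is in period 3, group 13; Cl is in period 3, group 17; As is in period 4, group 15; Kr is in period 4, group 18; Cs is in period 6, group 1.
First ionization energy rises across a period (greater Z_eff holds electrons more tightly) and falls down a group (valence electrons are farther from the nucleus).
Neither a single period nor a single group — weigh both effects.
Al > Cs: both effects reinforce here, so Al is clearly the higher of the two.
Mg > Al: this pair runs against the simple trend — see the exception note.
As > Mg: period and group pull opposite ways; the across-period shift dominates (947 vs 738 kJ/mol).
Cl > As: both effects reinforce here, so Cl is clearly the higher of the two.
Kr > Cl: the two effects oppose for this pair; the across-period effect wins (1351 vs 1251 kJ/mol).
Note the exception: Mg has a higher first ionization energy than Al, contrary to the simple trend — Al's single 3p electron is easier to remove than one from Mg's filled 3s².
For reference (kJ/mol): Mg 738, Al 578, Cl 1251, As 947, Kr 1351, Cs 376.
So from highest to lowest: Kr > Cl > As > Mg > Al > Cs.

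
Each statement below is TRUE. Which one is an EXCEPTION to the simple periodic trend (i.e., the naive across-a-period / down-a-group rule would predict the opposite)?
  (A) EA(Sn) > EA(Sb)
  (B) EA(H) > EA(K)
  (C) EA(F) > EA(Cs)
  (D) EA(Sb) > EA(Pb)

(A)

The general trend: electron affinity increases across a period and decreases down a group.
(A) Sn (period 5, group 14) vs Sb (period 5, group 15): the stated order contradicts the simple trend.
(B) H (period 1, group 1) vs K (period 4, group 1): the stated order agrees with the simple trend.
(C) F (period 2, group 17) vs Cs (period 6, group 1): the stated order agrees with the simple trend.
(D) Sb (period 5, group 15) vs Pb (period 6, group 14): the stated order agrees with the simple trend.
The exception is (A): adding an electron to Sb's half-filled 5p³ is unfavourable, so Sn has the more exothermic EA.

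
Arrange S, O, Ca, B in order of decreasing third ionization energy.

O > Ca > B > S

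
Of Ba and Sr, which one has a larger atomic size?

Radius decreases left→right (rising Z_eff, same n) and increases top→bottom (higher n).
All are in group 2, so atomic radius increases down the group.
So Ba has the larger atomic size (Ba > Sr).

Ba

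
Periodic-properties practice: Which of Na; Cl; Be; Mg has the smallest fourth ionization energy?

Cl

The fourth ionization energy removes an electron from the +3 ion. For each element: Na³⁺ is already 2 electrons into the core; Cl³⁺ still has 4 valence electrons; Be³⁺ is already 1 electron into the core; Mg³⁺ is already 1 electron into the core.
Breaking into a closed-shell core is much more expensive than removing a leftover valence electron — Na, Mg and Be have the largest IE_4 here.
Approximate IE_4 values (kJ/mol): Na 9543, Cl 5159, Be 21007, Mg 10543.
Hence IE_4: Cl < Na < Mg < Be.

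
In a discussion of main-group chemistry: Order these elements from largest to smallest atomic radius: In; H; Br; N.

Atomic radius shrinks across a period as nuclear charge pulls the same shell inward, and grows down a group as new shells are added.
Neither a single period nor a single group — weigh both effects.
N > H: period and group pull opposite ways; the down-group shift dominates (71 vs 32 pm).
Br > N: period and group pull opposite ways; the down-group shift dominates (114 vs 71 pm).
In > Br: relative to Br, both the across-period and down-group shifts push In's atomic radius up.
Tabulated atomic radius (pm): H 32, N 71, Br 114, In 142.
So from largest to smallest: In > Br > N > H.

In > Br > N > H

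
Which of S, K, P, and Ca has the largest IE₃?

Ca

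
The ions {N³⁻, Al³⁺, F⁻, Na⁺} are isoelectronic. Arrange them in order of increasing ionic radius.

Al³⁺ < Na⁺ < F⁻ < N³⁻

All of these have 10 electrons, so size is governed by nuclear charge alone: the more protons, the stronger the pull on the same electron cloud, and the smaller the ion.
Nuclear charges: Al³⁺ (Z=13), Na⁺ (Z=11), F⁻ (Z=9), N³⁻ (Z=7).
Smallest to largest: Al³⁺ < Na⁺ < F⁻ < N³⁻.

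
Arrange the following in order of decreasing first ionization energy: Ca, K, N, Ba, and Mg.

Across a period the outer electron is held more tightly (higher IE₁); down a group it sits in a higher shell, more shielded, and comes off more easily.
Here both period and group differ, so the two effects have to be weighed against each other.
Ba > K: period and group pull opposite ways; the across-period shift dominates (503 vs 419 kJ/mol).
Ca > Ba: Ca sits above Ba in group 2, so the down-group effect alone puts Ca higher.
Mg > Ca: they share group 2; the group trend gives Mg the larger value.
N > Mg: both effects reinforce here, so N is clearly the higher of the two.
Tabulated first ionization energy (kJ/mol): N 1402, Mg 738, K 419, Ca 590, Ba 503.
So from highest to lowest: N > Mg > Ca > Ba > K.

N, Mg, Ca, Ba, K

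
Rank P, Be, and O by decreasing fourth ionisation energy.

Be, O, P

After 3 electrons have been removed, what remains? P³⁺ still has 2 valence electrons; Be³⁺ is already 1 electron into the core; O³⁺ still has 3 valence electrons.
Breaking into a closed-shell core is much more expensive than removing a leftover valence electron — Be has the largest IE_4 here.
Valence configurations: P³⁺ [Ne]3s², O³⁺ [He]2s²2p¹.
The numbers (kJ/mol): P 4964, Be 21007, O 7469.
So the fourth ionization energies run P < O < Be.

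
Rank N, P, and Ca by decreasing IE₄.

N > Ca > P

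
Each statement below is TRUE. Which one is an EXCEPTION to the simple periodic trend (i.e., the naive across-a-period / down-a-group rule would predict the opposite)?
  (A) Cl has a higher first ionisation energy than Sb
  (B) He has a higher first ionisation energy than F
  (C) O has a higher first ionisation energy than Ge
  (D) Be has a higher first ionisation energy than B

(D)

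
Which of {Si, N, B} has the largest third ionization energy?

N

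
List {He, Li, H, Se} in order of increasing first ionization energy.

H is in period 1, group 1; He is in period 1, group 18; Li is in period 2, group 1; Se is in period 4, group 16.
First ionization energy rises across a period (greater Z_eff holds electrons more tightly) and falls down a group (valence electrons are farther from the nucleus).
Neither a single period nor a single group — weigh both effects.
Se > Li: period and group pull opposite ways; the across-period shift dominates (941 vs 520 kJ/mol).
H > Se: the two effects oppose for this pair; the down-group effect wins (1312 vs 941 kJ/mol).
He > H: He lies to the right of H in period 1, so the across-period effect alone puts He higher.
Tabulated first ionization energy (kJ/mol): H 1312, He 2372, Li 520, Se 941.
So from lowest to highest: Li < Se < H < He.

Li < Se < H < He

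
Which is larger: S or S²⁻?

S²⁻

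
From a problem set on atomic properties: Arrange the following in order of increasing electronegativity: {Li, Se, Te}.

Li, Te, Se

Li is in period 2, group 1; Se is in period 4, group 16; Te is in period 5, group 16.
Smaller atoms with higher effective nuclear charge are more electronegative.
Here both period and group differ, so the two effects have to be weighed against each other.
Te > Li: the two effects oppose for this pair; the across-period effect wins (2.10 vs 0.98).
Se > Te: they share group 16; the group trend gives Se the larger value.
Tabulated electronegativity (Pauling): Li 0.98, Se 2.55, Te 2.10.
So from lowest to highest: Li < Te < Se.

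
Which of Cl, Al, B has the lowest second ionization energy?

Al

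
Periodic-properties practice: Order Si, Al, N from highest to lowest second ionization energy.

N, Al, Si

After 1 electron has been removed, what remains? Si⁺ still has 3 valence electrons; Al⁺ still has 2 valence electrons; N⁺ still has 4 valence electrons.
All are still removing valence electrons, so compare the +1 ions as you would atoms: IE_2 generally rises across a period (higher Z_eff) and falls down a group (larger shell), subject to the usual subshell exceptions.
Valence configurations: Si⁺ [Ne]3s²3p¹, Al⁺ [Ne]3s², N⁺ [He]2s²2p².
Si⁺ loses a lone 3p electron whereas Al⁺ must break into a filled 3s² pair, so IE_2(Al) > IE_2(Si) even though Si has the higher nuclear charge.
Approximate IE_2 values (kJ/mol): Si 1577, Al 1817, N 2856.
Overall IE_2 order: Si < Al < N.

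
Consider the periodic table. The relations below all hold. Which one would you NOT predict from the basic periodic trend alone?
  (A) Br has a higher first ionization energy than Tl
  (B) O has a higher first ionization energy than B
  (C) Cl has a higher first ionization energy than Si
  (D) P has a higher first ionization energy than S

(D)

The general trend: first ionization energy increases across a period and decreases down a group.
(A) Br (period 4, group 17) vs Tl (period 6, group 13): the stated order agrees with the simple trend.
(B) O (period 2, group 16) vs B (period 2, group 13): the stated order agrees with the simple trend.
(C) Cl (period 3, group 17) vs Si (period 3, group 14): the stated order agrees with the simple trend.
(D) P (period 3, group 15) vs S (period 3, group 16): the stated order contradicts the simple trend.
The exception is (D): S (3p⁴) ionizes more easily than half-filled P (3p³) because the paired 3p electron in S is pushed out by e⁻–e⁻ repulsion.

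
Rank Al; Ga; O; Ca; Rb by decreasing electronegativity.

O > Ga > Al > Ca > Rb

Electronegativity increases across a period and decreases down a group, tracking effective nuclear charge and atomic size.
These span different periods and groups, so the two trends combine.
Ca > Rb: relative to Rb, both the across-period and down-group shifts push Ca's electronegativity up.
Al > Ca: relative to Ca, both the across-period and down-group shifts push Al's electronegativity up.
Ga > Al: this pair runs against the simple trend — see the exception note.
O > Ga: relative to Ga, both the across-period and down-group shifts push O's electronegativity up.
Note the exception: Ga has a higher electronegativity than Al, contrary to the simple trend — poor shielding by filled d (and f) subshells raises the heavier element's effective nuclear charge more than the simple down-group trend predicts.
Tabulated electronegativity (Pauling): O 3.44, Al 1.61, Ca 1.00, Ga 1.81, Rb 0.82.
So from highest to lowest: O > Ga > Al > Ca > Rb.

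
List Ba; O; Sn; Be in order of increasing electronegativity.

Be is in period 2, group 2; O is in period 2, group 16; Sn is in period 5, group 14; Ba is in period 6, group 2.
EN rises left→right (higher Z_eff, smaller atoms) and falls top→bottom (larger, more shielded atoms).
Neither a single period nor a single group — weigh both effects.
Be > Ba: they share group 2; the group trend gives Be the larger value.
Sn > Be: the two effects oppose for this pair; the across-period effect wins (1.96 vs 1.57).
O > Sn: both effects reinforce here, so O is clearly the higher of the two.
Approximate values (Pauling): Be 1.57, O 3.44, Sn 1.96, Ba 0.89.
So from lowest to highest: Ba < Be < Sn < O.

Ba < Be < Sn < O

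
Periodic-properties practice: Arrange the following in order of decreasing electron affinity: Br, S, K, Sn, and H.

Br > S > Sn > H > K

H is in period 1, group 1; S is in period 3, group 16; K is in period 4, group 1; Br is in period 4, group 17; Sn is in period 5, group 14.
Atoms with high Z_eff and room in the valence shell (especially the halogens) have the most exothermic electron affinities.
Here both period and group differ, so the two effects have to be weighed against each other.
H > K: they share group 1; the group trend gives H the larger value.
Sn > H: period and group pull opposite ways; the across-period shift dominates (107 vs 73 kJ/mol).
S > Sn: both effects reinforce here, so S is clearly the higher of the two.
Br > S: period and group pull opposite ways; the across-period shift dominates (325 vs 200 kJ/mol).
For reference (kJ/mol): H 73, S 200, K 48, Br 325, Sn 107.
So from highest to lowest: Br > S > Sn > H > K.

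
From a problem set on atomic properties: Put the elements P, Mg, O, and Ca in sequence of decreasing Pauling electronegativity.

Electronegativity increases across a period and decreases down a group, tracking effective nuclear charge and atomic size.
Here both period and group differ, so the two effects have to be weighed against each other.
Mg > Ca: Mg sits above Ca in group 2, so the down-group effect alone puts Mg higher.
P > Mg: P lies to the right of Mg in period 3, so the across-period effect alone puts P higher.
O > P: relative to P, both the across-period and down-group shifts push O's electronegativity up.
Tabulated electronegativity (Pauling): O 3.44, Mg 1.31, P 2.19, Ca 1.00.
So from highest to lowest: O > P > Mg > Ca.

O, P, Mg, Ca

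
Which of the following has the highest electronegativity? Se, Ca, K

Se

Smaller atoms with higher effective nuclear charge are more electronegative.
All lie in period 4, so electronegativity increases left to right.
The highest electronegativity among these belongs to Se.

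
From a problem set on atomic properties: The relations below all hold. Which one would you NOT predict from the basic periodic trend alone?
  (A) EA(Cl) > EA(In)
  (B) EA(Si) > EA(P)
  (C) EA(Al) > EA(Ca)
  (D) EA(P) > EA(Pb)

The general trend: electron affinity increases across a period and decreases down a group.
(A) Cl (period 3, group 17) vs In (period 5, group 13): the stated order agrees with the simple trend.
(B) Si (period 3, group 14) vs P (period 3, group 15): the stated order contradicts the simple trend.
(C) Al (period 3, group 13) vs Ca (period 4, group 2): the stated order agrees with the simple trend.
(D) P (period 3, group 15) vs Pb (period 6, group 14): the stated order agrees with the simple trend.
The exception is (B): adding an electron to P's half-filled 3p³ is unfavourable, so Si (3p²) has the more exothermic EA.

(B)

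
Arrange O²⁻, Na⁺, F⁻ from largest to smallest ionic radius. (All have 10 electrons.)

O²⁻, F⁻, Na⁺

All of these have 10 electrons, so size is governed by nuclear charge alone: the more protons, the stronger the pull on the same electron cloud, and the smaller the ion.
Nuclear charges: Na⁺ (Z=11), F⁻ (Z=9), O²⁻ (Z=8).
Largest to smallest: O²⁻ > F⁻ > Na⁺.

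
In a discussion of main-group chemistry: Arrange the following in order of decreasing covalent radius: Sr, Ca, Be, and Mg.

Be is in period 2, group 2; Mg is in period 3, group 2; Ca is in period 4, group 2; Sr is in period 5, group 2.
Across a period the added protons contract the valence shell; down a group each new principal shell makes the atom larger.
All are in group 2, so atomic radius increases down the group.
So from largest to smallest: Sr > Ca > Mg > Be.

Sr > Ca > Mg > Be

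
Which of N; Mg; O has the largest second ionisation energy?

O

The second ionization energy removes an electron from the +1 ion. For each element: N⁺ still has 4 valence electrons; Mg⁺ still has 1 valence electron; O⁺ still has 5 valence electrons.
All are still removing valence electrons, so compare the +1 ions as you would atoms: IE_2 generally rises across a period (higher Z_eff) and falls down a group (larger shell), subject to the usual subshell exceptions.
Valence configurations: N⁺ [He]2s²2p², Mg⁺ [Ne]3s¹, O⁺ [He]2s²2p³.
Tabulated IE_2 (kJ/mol): N 2856, Mg 1451, O 3388.
Overall IE_2 order: Mg < N < O.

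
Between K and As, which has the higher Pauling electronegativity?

As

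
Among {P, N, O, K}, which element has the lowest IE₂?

The second ionization energy removes an electron from the +1 ion. For each element: P⁺ still has 4 valence electrons; N⁺ still has 4 valence electrons; O⁺ still has 5 valence electrons; K⁺ is the bare [Ar] core.
Usually core removal costs more than valence removal, but here the competition is close: a tightly held n=2 valence electron can cost more to remove than an n=3 core electron, so the actual values have to decide it.
Valence configurations: P⁺ [Ne]3s²3p², N⁺ [He]2s²2p², O⁺ [He]2s²2p³.
The numbers (kJ/mol): P 1907, N 2856, O 3388, K 3052.
Hence IE_2: P < N < K < O.

P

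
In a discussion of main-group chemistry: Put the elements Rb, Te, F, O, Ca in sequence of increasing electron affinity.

Adding an electron releases more energy for atoms nearer the top right (short of the noble gases).
Neither a single period nor a single group — weigh both effects.
Rb > Ca: this pair runs against the simple trend — see the exception note.
O > Rb: both effects reinforce here, so O is clearly the higher of the two.
Te > O: this pair runs against the simple trend — see the exception note.
F > Te: both effects reinforce here, so F is clearly the higher of the two.
Note the exception: Rb has a higher electron affinity than Ca, contrary to the simple trend — adding an electron to Ca (ns²) has to open a new, higher-energy np subshell, which is unfavourable.
Note the exception: Te has a higher electron affinity than O, contrary to the simple trend — O's compact 2p subshell gives strong electron–electron repulsion on the added electron.
Approximate values (kJ/mol): O 141, F 328, Ca 2, Rb 47, Te 190.
So from lowest to highest: Ca < Rb < O < Te < F.

Ca, Rb, O, Te, F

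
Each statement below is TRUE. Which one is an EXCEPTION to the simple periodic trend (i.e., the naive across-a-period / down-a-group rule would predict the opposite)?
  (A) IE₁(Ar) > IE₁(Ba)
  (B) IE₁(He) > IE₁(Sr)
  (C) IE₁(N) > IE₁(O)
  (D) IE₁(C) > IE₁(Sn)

(C)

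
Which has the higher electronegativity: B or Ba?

B is in period 2, group 13; Ba is in period 6, group 2.
Atoms toward the upper right of the periodic table pull bonding electrons most strongly.
Neither a single period nor a single group — weigh both effects.
B > Ba: relative to Ba, both the across-period and down-group shifts push B's electronegativity up.
Tabulated electronegativity (Pauling): B 2.04, Ba 0.89.
So B has the higher electronegativity (B > Ba).

B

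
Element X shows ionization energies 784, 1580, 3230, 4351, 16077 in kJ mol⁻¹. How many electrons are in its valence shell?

4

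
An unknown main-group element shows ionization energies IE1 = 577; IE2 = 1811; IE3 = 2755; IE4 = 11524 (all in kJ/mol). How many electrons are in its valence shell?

3

Look for the largest jump between consecutive ionization energies: IE4/IE3 ≈ 4.2, far larger than any earlier ratio.
That jump marks the point where a core electron is being removed. So the atom has 3 valence electrons.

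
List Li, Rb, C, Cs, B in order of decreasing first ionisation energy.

C > B > Li > Rb > Cs

First ionization energy rises across a period (greater Z_eff holds electrons more tightly) and falls down a group (valence electrons are farther from the nucleus).
Here both period and group differ, so the two effects have to be weighed against each other.
Rb > Cs: they share group 1; the group trend gives Rb the larger value.
Li > Rb: Li sits above Rb in group 1, so the down-group effect alone puts Li higher.
B > Li: B lies to the right of Li in period 2, so the across-period effect alone puts B higher.
C > B: C lies to the right of B in period 2, so the across-period effect alone puts C higher.
For reference (kJ/mol): Li 520, B 801, C 1086, Rb 403, Cs 376.
So from highest to lowest: C > B > Li > Rb > Cs.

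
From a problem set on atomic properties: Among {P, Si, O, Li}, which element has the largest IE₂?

The second ionization energy removes an electron from the +1 ion. For each element: P⁺ still has 4 valence electrons; Si⁺ still has 3 valence electrons; O⁺ still has 5 valence electrons; Li⁺ is the bare [He] core.
Pulling an electron out of a noble-gas core costs far more than removing a remaining valence electron, so Li sits at the high end of IE_2.
Valence configurations: P⁺ [Ne]3s²3p², Si⁺ [Ne]3s²3p¹, O⁺ [He]2s²2p³.
Approximate IE_2 values (kJ/mol): P 1907, Si 1577, O 3388, Li 7298.
Hence IE_2: Si < P < O < Li.

Li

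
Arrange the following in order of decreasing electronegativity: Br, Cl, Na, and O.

O > Cl > Br > Na

Smaller atoms with higher effective nuclear charge are more electronegative.
Here both period and group differ, so the two effects have to be weighed against each other.
Br > Na: the two effects oppose for this pair; the across-period effect wins (2.96 vs 0.93).
Cl > Br: Cl sits above Br in group 17, so the down-group effect alone puts Cl higher.
O > Cl: period and group pull opposite ways; the down-group shift dominates (3.44 vs 3.16).
Tabulated electronegativity (Pauling): O 3.44, Na 0.93, Cl 3.16, Br 2.96.
So from highest to lowest: O > Cl > Br > Na.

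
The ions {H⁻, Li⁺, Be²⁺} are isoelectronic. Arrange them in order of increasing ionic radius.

Be²⁺ < Li⁺ < H⁻

All of these have 2 electrons, so size is governed by nuclear charge alone: the more protons, the stronger the pull on the same electron cloud, and the smaller the ion.
Nuclear charges: Be²⁺ (Z=4), Li⁺ (Z=3), H⁻ (Z=1).
Smallest to largest: Be²⁺ < Li⁺ < H⁻.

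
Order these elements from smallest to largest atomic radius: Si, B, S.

B is in period 2, group 13; Si is in period 3, group 14; S is in period 3, group 16.
Radius decreases left→right (rising Z_eff, same n) and increases top→bottom (higher n).
Here both period and group differ, so the two effects have to be weighed against each other.
S > B: the two effects oppose for this pair; the down-group effect wins (103 vs 85 pm).
Si > S: Si lies to the left of S in period 3, so the across-period effect alone puts Si larger.
Approximate values (pm): B 85, Si 116, S 103.
So from smallest to largest: B < S < Si.

B < S < Si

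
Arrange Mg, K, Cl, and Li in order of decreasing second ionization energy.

Li > K > Cl > Mg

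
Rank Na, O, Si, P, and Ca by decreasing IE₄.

The fourth ionization energy removes an electron from the +3 ion. For each element: Na³⁺ is already 2 electrons into the core; O³⁺ still has 3 valence electrons; Si³⁺ still has 1 valence electron; P³⁺ still has 2 valence electrons; Ca³⁺ is already 1 electron into the core.
Usually core removal costs more than valence removal, but here the competition is close: a tightly held n=2 valence electron can cost more to remove than an n=3 core electron, so the actual values have to decide it.
Valence configurations: O³⁺ [He]2s²2p¹, Si³⁺ [Ne]3s¹, P³⁺ [Ne]3s².
The numbers (kJ/mol): Na 9543, O 7469, Si 4356, P 4964, Ca 6491.
Putting it together, IE_4: Si < P < Ca < O < Na.

Na > O > Ca > P > Si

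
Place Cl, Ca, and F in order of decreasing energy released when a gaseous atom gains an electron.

F is in period 2, group 17; Cl is in period 3, group 17; Ca is in period 4, group 2.
Electron affinity generally becomes more exothermic across a period toward the halogens and less exothermic down a group.
Here both period and group differ, so the two effects have to be weighed against each other.
F > Ca: relative to Ca, both the across-period and down-group shifts push F's electron affinity up.
Cl > F: this pair runs against the simple trend — see the exception note.
Note the exception: Cl has a higher electron affinity than F, contrary to the simple trend — F's small 2p subshell makes the incoming electron feel strong e⁻–e⁻ repulsion, so Cl actually releases more energy on gaining an electron.
For reference (kJ/mol): F 328, Cl 349, Ca 2.
So from highest to lowest: Cl > F > Ca.

Cl, F, Ca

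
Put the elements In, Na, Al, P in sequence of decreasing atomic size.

Na > In > Al > P

Na is in period 3, group 1; Al is in period 3, group 13; P is in period 3, group 15; In is in period 5, group 13.
Radius decreases left→right (rising Z_eff, same n) and increases top→bottom (higher n).
Neither a single period nor a single group — weigh both effects.
Al > P: both are in period 3; the period trend gives Al the larger value.
In > Al: they share group 13; the group trend gives In the larger value.
Na > In: the two effects oppose for this pair; the across-period effect wins (155 vs 142 pm).
For reference (pm): Na 155, Al 126, P 111, In 142.
So from largest to smallest: Na > In > Al > P.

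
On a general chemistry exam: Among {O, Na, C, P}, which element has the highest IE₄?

Na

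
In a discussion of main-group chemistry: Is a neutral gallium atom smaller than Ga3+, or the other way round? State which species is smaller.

Forming Ga3+ removes 3 electrons from Ga. Fewer electrons for the same nuclear charge means less shielding and a higher Z_eff on the remaining electrons, and for main-group metals the entire outer shell is lost.
A cation is smaller than its parent atom: Ga3+ < Ga.

Ga3+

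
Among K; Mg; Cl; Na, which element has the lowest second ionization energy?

After 1 electron has been removed, what remains? K⁺ is the bare [Ar] core; Mg⁺ still has 1 valence electron; Cl⁺ still has 6 valence electrons; Na⁺ is the bare [Ne] core.
Breaking into a closed-shell core is much more expensive than removing a leftover valence electron — K and Na have the largest IE_2 here.
Valence configurations: Mg⁺ [Ne]3s¹, Cl⁺ [Ne]3s²3p⁴.
Approximate IE_2 values (kJ/mol): K 3052, Mg 1451, Cl 2298, Na 4562.
Putting it together, IE_2: Mg < Cl < K < Na.

Mg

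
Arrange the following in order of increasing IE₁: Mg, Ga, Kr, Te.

Ga, Mg, Te, Kr

Mg is in period 3, group 2; Ga is in period 4, group 13; Kr is in period 4, group 18; Te is in period 5, group 16.
Removing the outermost electron gets harder across a period and easier down a group.
These span different periods and groups, so the two trends combine.
Mg > Ga: period and group pull opposite ways; the down-group shift dominates (738 vs 579 kJ/mol).
Te > Mg: period and group pull opposite ways; the across-period shift dominates (869 vs 738 kJ/mol).
Kr > Te: relative to Te, both the across-period and down-group shifts push Kr's first ionization energy up.
Tabulated first ionization energy (kJ/mol): Mg 738, Ga 579, Kr 1351, Te 869.
So from lowest to highest: Ga < Mg < Te < Kr.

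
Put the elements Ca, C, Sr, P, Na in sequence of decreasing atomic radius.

Sr > Ca > Na > P > C

C is in period 2, group 14; Na is in period 3, group 1; P is in period 3, group 15; Ca is in period 4, group 2; Sr is in period 5, group 2.
Across a period the added protons contract the valence shell; down a group each new principal shell makes the atom larger.
Neither a single period nor a single group — weigh both effects.
P > C: period and group pull opposite ways; the down-group shift dominates (111 vs 75 pm).
Na > P: Na lies to the left of P in period 3, so the across-period effect alone puts Na larger.
Ca > Na: period and group pull opposite ways; the down-group shift dominates (171 vs 155 pm).
Sr > Ca: they share group 2; the group trend gives Sr the larger value.
Approximate values (pm): C 75, Na 155, P 111, Ca 171, Sr 185.
So from largest to smallest: Sr > Ca > Na > P > C.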